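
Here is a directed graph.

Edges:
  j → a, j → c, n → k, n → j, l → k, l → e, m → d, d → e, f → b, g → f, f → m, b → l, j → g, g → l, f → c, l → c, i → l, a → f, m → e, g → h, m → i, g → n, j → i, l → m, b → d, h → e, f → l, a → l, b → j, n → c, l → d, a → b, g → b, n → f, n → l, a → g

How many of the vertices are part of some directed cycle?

A vertex is on a directed cycle iff it belongs to a strongly connected component of size ≥ 2 (or has a self-loop).
The vertices on cycles are {a, b, f, g, i, j, l, m, n} — 9 in total.

9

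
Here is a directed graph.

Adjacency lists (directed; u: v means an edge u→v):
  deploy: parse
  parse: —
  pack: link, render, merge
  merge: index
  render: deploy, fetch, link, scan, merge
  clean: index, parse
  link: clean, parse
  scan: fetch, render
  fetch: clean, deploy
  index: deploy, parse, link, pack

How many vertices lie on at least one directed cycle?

A vertex is on a directed cycle iff it belongs to a strongly connected component of size ≥ 2 (or has a self-loop).
The vertices on cycles are {link, pack, scan, clean, fetch, index, merge, render} — 8 in total.

8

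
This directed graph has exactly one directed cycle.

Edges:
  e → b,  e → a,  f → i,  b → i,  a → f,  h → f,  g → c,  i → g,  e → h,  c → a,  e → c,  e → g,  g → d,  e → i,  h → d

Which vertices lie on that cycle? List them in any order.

DFS with gray/black marking from g:
g gray
  d gray
  d black
  c gray
    a gray
      f gray
        i gray
          i→g: g is gray → back edge
Back edge closes the cycle g → c → a → f → i → g; its vertices are {a, c, f, g, i}.

a, c, f, g, i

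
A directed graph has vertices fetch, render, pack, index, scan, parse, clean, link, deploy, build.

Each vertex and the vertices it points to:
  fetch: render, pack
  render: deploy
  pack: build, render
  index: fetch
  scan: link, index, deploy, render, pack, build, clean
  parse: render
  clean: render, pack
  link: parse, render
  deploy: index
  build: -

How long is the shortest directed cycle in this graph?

4

For each vertex v, BFS finds the shortest path from v back to v.
The shortest such closed walk is index → fetch → render → deploy → index, length 4.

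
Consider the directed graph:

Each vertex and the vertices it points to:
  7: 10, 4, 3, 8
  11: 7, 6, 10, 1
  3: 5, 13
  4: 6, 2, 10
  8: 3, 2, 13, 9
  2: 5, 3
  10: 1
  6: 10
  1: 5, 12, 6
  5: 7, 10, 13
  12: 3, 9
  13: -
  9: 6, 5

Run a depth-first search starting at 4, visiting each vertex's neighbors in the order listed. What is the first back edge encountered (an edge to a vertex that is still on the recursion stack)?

DFS from 4 (visiting each vertex's neighbors in the order listed); mark gray on enter, black on exit:
4 gray
  6 gray
    10 gray
      1 gray
        5 gray
          7 gray
            7→10: 10 is gray → back edge
First back edge: 7 → 10.

7->10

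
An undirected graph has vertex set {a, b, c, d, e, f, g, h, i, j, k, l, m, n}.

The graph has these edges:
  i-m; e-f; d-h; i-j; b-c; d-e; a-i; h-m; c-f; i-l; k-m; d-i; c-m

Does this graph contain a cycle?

Yes

DFS, tracking each vertex's parent; an edge to a visited non-parent vertex closes a cycle.
Start from d:
visit d (parent –)
  visit i (parent d)
    visit j (parent i)
      j–i: parent, skip
    visit l (parent i)
      l–i: parent, skip
    i–d: parent, skip
    visit m (parent i)
      visit c (parent m)
        visit f (parent c)
          f–c: parent, skip
          visit e (parent f)
            e–d: d visited and ≠ parent → cycle
Cycle: d – i – m – c – f – e – d.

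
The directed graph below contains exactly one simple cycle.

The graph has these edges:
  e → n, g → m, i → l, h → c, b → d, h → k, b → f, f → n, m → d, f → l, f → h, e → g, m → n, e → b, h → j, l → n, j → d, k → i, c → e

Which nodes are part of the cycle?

b, c, e, f, h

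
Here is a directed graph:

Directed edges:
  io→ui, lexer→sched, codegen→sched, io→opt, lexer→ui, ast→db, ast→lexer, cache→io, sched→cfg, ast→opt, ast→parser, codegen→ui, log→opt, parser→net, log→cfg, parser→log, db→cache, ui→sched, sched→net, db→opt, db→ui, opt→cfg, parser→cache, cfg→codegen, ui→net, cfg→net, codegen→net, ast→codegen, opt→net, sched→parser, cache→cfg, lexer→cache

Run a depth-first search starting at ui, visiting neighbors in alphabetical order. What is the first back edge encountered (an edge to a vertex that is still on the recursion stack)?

DFS from ui (visiting neighbors in alphabetical order); mark gray on enter, black on exit:
ui gray
  net gray
  net black
  sched gray
    cfg gray
      codegen gray
        codegen→net: net black — skip
        codegen→sched: sched is gray → back edge
First back edge: codegen → sched.

codegen→sched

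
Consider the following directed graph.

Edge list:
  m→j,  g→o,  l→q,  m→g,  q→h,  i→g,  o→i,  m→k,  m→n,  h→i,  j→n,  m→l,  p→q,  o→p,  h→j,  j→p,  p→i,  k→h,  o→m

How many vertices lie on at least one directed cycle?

10

A vertex is on a directed cycle iff it belongs to a strongly connected component of size ≥ 2 (or has a self-loop).
The vertices on cycles are {g, h, i, j, k, l, m, o, p, q} — 10 in total.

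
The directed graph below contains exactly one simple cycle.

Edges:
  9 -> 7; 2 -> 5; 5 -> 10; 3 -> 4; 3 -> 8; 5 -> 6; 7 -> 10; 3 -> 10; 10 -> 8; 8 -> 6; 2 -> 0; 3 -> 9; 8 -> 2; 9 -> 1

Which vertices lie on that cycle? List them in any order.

2, 5, 8, 10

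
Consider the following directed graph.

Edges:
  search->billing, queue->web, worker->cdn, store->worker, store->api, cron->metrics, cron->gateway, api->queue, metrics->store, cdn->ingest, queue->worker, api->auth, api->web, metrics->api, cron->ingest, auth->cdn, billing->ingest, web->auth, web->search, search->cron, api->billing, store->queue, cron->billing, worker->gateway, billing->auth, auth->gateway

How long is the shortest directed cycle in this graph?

5

For each vertex v, BFS finds the shortest path from v back to v.
The shortest such closed walk is cron → metrics → api → web → search → cron, length 5.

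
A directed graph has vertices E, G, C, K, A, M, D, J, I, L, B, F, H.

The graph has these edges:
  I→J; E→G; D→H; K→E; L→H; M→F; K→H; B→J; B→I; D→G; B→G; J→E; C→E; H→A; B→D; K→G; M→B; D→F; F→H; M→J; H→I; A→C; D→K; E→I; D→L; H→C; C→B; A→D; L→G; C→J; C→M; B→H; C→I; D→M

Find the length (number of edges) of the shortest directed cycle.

For each vertex v, BFS finds the shortest path from v back to v.
The shortest such closed walk is A → D → H → A, length 3.

3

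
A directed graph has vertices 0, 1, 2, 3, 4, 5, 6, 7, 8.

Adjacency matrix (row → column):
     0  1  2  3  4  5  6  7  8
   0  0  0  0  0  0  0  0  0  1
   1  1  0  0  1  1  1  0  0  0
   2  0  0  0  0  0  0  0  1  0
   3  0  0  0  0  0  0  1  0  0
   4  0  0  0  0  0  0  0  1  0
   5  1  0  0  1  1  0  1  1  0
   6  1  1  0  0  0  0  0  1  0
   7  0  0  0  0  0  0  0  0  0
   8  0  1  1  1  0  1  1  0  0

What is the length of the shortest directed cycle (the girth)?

3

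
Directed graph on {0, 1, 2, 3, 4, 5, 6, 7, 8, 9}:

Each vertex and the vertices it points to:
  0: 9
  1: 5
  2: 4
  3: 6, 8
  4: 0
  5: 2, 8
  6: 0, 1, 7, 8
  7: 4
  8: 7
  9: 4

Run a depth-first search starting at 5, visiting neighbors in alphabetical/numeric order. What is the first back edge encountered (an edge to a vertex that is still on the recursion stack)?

9->4

DFS from 5 (visiting neighbors in alphabetical/numeric order); mark gray on enter, black on exit:
5 gray
  2 gray
    4 gray
      0 gray
        9 gray
          9→4: 4 is gray → back edge
First back edge: 9 → 4.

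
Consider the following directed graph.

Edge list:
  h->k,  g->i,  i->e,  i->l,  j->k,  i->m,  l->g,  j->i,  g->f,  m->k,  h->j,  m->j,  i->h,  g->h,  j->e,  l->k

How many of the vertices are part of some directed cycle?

6

A vertex is on a directed cycle iff it belongs to a strongly connected component of size ≥ 2 (or has a self-loop).
The vertices on cycles are {g, h, i, j, l, m} — 6 in total.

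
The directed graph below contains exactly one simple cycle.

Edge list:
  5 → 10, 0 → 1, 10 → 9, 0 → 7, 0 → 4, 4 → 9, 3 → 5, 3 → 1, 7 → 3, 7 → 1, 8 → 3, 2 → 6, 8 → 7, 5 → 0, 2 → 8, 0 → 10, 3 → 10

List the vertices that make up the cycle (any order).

DFS with gray/black marking from 3:
3 gray
  1 gray
  1 black
  10 gray
    9 gray
    9 black
  10 black
  5 gray
    5→10: 10 black — skip
    0 gray
      0→1: 1 black — skip
      4 gray
        4→9: 9 black — skip
      4 black
      0→10: 10 black — skip
      7 gray
        7→1: 1 black — skip
        7→3: 3 is gray → back edge
Back edge closes the cycle 3 → 5 → 0 → 7 → 3; its vertices are {0, 3, 5, 7}.

0, 3, 5, 7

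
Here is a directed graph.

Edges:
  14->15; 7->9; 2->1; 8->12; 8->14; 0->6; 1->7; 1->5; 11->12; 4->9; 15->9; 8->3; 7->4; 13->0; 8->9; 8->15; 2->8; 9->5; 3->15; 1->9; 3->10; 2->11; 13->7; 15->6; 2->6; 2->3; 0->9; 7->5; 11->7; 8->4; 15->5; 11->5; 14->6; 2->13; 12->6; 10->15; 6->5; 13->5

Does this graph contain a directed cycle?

No

DFS with white/gray/black marking, starting from 5:
5 gray
5 black
0 gray
  6 gray
    6→5: 5 black — skip
  6 black
  9 gray
    9→5: 5 black — skip
  9 black
0 black
1 gray
  1→5: 5 black — skip
  1→9: 9 black — skip
  7 gray
    7→5: 5 black — skip
    4 gray
      4→9: 9 black — skip
    4 black
    7→9: 9 black — skip
  7 black
1 black
2 gray
  2→6: 6 black — skip
  13 gray
    13→5: 5 black — skip
    13→7: 7 black — skip
    13→0: 0 black — skip
  13 black
  8 gray
    15 gray
      15→9: 9 black — skip
      15→6: 6 black — skip
      15→5: 5 black — skip
    15 black
    8→4: 4 black — skip
    8→9: 9 black — skip
    3 gray
      3→15: 15 black — skip
      10 gray
        10→15: 15 black — skip
      10 black
    3 black
    14 gray
      14→6: 6 black — skip
      14→15: 15 black — skip
    14 black
    12 gray
      12→6: 6 black — skip
    12 black
  8 black
  2→3: 3 black — skip
  11 gray
    11→5: 5 black — skip
    11→12: 12 black — skip
    11→7: 7 black — skip
  11 black
  2→1: 1 black — skip
2 black
Every edge goes to a white or black vertex — no back edge, so the graph is acyclic.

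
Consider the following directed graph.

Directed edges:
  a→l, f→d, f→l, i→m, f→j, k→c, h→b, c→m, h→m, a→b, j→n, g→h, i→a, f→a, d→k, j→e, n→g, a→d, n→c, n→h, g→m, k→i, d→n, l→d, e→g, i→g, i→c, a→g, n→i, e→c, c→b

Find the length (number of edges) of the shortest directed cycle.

4

For each vertex v, BFS finds the shortest path from v back to v.
The shortest such closed walk is d → k → i → a → d, length 4.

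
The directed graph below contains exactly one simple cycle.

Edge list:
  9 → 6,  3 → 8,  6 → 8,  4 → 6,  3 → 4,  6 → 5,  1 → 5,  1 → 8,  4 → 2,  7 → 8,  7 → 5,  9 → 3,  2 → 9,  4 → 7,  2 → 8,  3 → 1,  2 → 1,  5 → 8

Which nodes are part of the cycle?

DFS with gray/black marking from 3:
3 gray
  1 gray
    5 gray
      8 gray
      8 black
    5 black
    1→8: 8 black — skip
  1 black
  3→8: 8 black — skip
  4 gray
    7 gray
      7→8: 8 black — skip
      7→5: 5 black — skip
    7 black
    6 gray
      6→8: 8 black — skip
      6→5: 5 black — skip
    6 black
    2 gray
      2→8: 8 black — skip
      2→1: 1 black — skip
      9 gray
        9→3: 3 is gray → back edge
Back edge closes the cycle 3 → 4 → 2 → 9 → 3; its vertices are {2, 3, 4, 9}.

2, 3, 4, 9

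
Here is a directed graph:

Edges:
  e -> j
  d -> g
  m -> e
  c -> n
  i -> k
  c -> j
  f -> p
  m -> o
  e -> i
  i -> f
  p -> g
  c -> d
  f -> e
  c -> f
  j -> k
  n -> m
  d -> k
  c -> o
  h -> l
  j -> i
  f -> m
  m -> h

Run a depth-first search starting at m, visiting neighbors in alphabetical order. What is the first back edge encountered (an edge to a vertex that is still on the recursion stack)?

DFS from m (visiting neighbors in alphabetical order); mark gray on enter, black on exit:
m gray
  e gray
    i gray
      f gray
        f→e: e is gray → back edge
First back edge: f → e.

f→e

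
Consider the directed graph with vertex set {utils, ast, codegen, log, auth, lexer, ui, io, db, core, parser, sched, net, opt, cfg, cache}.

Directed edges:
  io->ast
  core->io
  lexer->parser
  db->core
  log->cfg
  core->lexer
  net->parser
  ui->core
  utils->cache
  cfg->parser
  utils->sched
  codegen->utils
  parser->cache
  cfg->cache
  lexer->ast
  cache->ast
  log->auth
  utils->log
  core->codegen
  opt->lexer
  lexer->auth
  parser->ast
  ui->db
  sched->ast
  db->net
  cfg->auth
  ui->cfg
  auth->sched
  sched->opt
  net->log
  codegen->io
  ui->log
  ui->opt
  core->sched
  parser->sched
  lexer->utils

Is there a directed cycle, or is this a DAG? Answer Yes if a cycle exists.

Yes

DFS with white/gray/black marking, starting from db:
db gray
  net gray
    log gray
      auth gray
        sched gray
          opt gray
            lexer gray
              utils gray
                cache gray
                  ast gray
                  ast black
                cache black
                utils→log: log is gray → back edge
Back edge found, so a cycle exists: log → auth → sched → opt → lexer → utils → log.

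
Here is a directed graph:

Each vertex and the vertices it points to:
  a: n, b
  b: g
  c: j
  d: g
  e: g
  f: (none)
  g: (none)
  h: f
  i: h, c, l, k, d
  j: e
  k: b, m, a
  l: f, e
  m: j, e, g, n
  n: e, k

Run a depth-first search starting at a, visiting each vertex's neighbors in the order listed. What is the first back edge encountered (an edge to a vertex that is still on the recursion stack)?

m→n

DFS from a (visiting each vertex's neighbors in the order listed); mark gray on enter, black on exit:
a gray
  n gray
    e gray
      g gray
      g black
    e black
    k gray
      b gray
        b→g: g black — skip
      b black
      m gray
        j gray
          j→e: e black — skip
        j black
        m→e: e black — skip
        m→g: g black — skip
        m→n: n is gray → back edge
First back edge: m → n.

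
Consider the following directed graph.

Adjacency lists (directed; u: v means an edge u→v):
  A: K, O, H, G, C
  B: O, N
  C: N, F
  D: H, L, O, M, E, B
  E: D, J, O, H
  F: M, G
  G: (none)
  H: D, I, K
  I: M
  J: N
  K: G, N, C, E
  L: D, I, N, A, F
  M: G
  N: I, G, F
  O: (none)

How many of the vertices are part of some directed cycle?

6

A vertex is on a directed cycle iff it belongs to a strongly connected component of size ≥ 2 (or has a self-loop).
The vertices on cycles are {A, D, E, H, K, L} — 6 in total.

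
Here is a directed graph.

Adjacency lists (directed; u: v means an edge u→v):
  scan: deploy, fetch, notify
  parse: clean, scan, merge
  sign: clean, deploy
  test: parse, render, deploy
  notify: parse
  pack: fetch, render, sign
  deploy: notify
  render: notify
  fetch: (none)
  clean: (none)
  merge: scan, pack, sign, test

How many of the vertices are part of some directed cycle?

9

A vertex is on a directed cycle iff it belongs to a strongly connected component of size ≥ 2 (or has a self-loop).
The vertices on cycles are {pack, scan, sign, test, merge, parse, deploy, notify, render} — 9 in total.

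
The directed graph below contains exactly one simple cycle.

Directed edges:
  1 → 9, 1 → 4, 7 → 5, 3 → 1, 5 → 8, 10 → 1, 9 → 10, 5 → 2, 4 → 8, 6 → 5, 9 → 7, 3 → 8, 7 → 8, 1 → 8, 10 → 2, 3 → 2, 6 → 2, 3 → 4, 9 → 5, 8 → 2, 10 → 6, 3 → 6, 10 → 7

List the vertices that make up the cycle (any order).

1, 9, 10

DFS with gray/black marking from 1:
1 gray
  8 gray
    2 gray
    2 black
  8 black
  4 gray
    4→8: 8 black — skip
  4 black
  9 gray
    10 gray
      10→1: 1 is gray → back edge
Back edge closes the cycle 1 → 9 → 10 → 1; its vertices are {1, 9, 10}.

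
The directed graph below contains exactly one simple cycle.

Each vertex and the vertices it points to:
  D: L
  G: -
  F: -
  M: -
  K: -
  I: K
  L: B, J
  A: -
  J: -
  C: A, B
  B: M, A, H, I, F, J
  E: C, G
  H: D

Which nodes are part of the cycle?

B, D, H, L

DFS with gray/black marking from B:
B gray
  M gray
  M black
  A gray
  A black
  H gray
    D gray
      L gray
        L→B: B is gray → back edge
Back edge closes the cycle B → H → D → L → B; its vertices are {B, D, H, L}.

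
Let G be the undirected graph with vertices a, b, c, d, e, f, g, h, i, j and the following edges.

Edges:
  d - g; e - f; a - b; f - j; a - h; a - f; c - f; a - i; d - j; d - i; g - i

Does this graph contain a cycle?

Yes

DFS, tracking each vertex's parent; an edge to a visited non-parent vertex closes a cycle.
Start from d:
visit d (parent –)
  visit g (parent d)
    g–d: parent, skip
    visit i (parent g)
      visit a (parent i)
        visit h (parent a)
          h–a: parent, skip
        a–i: parent, skip
        visit f (parent a)
          visit j (parent f)
            j–d: d visited and ≠ parent → cycle
Cycle: d – g – i – a – f – j – d.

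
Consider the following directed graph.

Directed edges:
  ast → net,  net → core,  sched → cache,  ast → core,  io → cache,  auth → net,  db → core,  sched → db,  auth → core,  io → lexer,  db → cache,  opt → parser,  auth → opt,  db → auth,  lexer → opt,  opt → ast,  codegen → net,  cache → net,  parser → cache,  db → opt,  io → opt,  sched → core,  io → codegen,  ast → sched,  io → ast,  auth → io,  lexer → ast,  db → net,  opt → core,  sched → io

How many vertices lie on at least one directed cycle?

7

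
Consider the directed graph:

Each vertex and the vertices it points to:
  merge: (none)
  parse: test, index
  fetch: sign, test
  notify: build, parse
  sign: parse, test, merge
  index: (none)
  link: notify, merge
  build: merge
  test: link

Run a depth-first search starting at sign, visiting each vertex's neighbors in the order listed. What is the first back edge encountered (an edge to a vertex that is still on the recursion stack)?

notify→parse

DFS from sign (visiting each vertex's neighbors in the order listed); mark gray on enter, black on exit:
sign gray
  parse gray
    test gray
      link gray
        notify gray
          build gray
            merge gray
            merge black
          build black
          notify→parse: parse is gray → back edge
First back edge: notify → parse.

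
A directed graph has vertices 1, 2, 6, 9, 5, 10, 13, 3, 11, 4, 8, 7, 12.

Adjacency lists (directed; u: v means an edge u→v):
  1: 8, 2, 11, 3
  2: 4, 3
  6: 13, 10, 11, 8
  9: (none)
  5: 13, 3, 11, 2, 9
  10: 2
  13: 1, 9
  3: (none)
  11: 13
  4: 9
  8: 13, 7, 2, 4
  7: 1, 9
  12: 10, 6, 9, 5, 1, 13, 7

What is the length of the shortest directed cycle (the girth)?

3

For each vertex v, BFS finds the shortest path from v back to v.
The shortest such closed walk is 11 → 13 → 1 → 11, length 3.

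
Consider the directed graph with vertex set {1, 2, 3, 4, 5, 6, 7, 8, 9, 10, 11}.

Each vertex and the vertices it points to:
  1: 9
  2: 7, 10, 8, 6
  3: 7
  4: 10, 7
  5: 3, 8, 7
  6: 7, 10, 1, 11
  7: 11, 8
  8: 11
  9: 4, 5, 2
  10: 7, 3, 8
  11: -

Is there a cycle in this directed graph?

Yes

DFS with white/gray/black marking, starting from 8:
8 gray
  11 gray
  11 black
8 black
1 gray
  9 gray
    4 gray
      10 gray
        7 gray
          7→11: 11 black — skip
          7→8: 8 black — skip
        7 black
        3 gray
          3→7: 7 black — skip
        3 black
        10→8: 8 black — skip
      10 black
      4→7: 7 black — skip
    4 black
    5 gray
      5→3: 3 black — skip
      5→8: 8 black — skip
      5→7: 7 black — skip
    5 black
    2 gray
      2→7: 7 black — skip
      2→10: 10 black — skip
      2→8: 8 black — skip
      6 gray
        6→7: 7 black — skip
        6→10: 10 black — skip
        6→1: 1 is gray → back edge
Back edge found, so a cycle exists: 1 → 9 → 2 → 6 → 1.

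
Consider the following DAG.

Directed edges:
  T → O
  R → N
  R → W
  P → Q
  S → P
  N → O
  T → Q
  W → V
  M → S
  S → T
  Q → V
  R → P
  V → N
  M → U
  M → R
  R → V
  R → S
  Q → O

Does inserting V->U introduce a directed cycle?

Adding V→U creates a cycle iff U can already reach V.
Explore from U: no path reaches V. The graph stays acyclic.

No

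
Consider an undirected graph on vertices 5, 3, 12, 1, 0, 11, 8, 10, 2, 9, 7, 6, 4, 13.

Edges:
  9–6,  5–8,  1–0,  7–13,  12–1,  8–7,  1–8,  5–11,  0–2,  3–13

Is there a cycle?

No

DFS, tracking each vertex's parent; an edge to a visited non-parent vertex closes a cycle.
Start from 4:
visit 4 (parent –)
visit 5 (parent –)
  visit 8 (parent 5)
    visit 7 (parent 8)
      7–8: parent, skip
      visit 13 (parent 7)
        visit 3 (parent 13)
          3–13: parent, skip
        13–7: parent, skip
    visit 1 (parent 8)
      visit 0 (parent 1)
        visit 2 (parent 0)
          2–0: parent, skip
        0–1: parent, skip
      1–8: parent, skip
      visit 12 (parent 1)
        12–1: parent, skip
    8–5: parent, skip
  visit 11 (parent 5)
    11–5: parent, skip
visit 10 (parent –)
visit 9 (parent –)
  visit 6 (parent 9)
    6–9: parent, skip
No non-parent visited neighbor found — the graph is a forest.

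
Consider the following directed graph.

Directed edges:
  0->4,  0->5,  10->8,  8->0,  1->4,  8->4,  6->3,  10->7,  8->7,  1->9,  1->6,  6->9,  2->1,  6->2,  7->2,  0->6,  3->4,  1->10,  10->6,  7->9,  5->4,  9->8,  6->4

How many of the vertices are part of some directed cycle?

8

A vertex is on a directed cycle iff it belongs to a strongly connected component of size ≥ 2 (or has a self-loop).
The vertices on cycles are {0, 1, 2, 6, 7, 8, 9, 10} — 8 in total.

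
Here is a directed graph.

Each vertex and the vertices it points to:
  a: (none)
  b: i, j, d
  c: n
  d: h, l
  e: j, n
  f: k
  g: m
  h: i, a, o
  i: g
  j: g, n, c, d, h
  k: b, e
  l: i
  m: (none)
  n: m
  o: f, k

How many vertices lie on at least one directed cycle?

8

A vertex is on a directed cycle iff it belongs to a strongly connected component of size ≥ 2 (or has a self-loop).
The vertices on cycles are {b, d, e, f, h, j, k, o} — 8 in total.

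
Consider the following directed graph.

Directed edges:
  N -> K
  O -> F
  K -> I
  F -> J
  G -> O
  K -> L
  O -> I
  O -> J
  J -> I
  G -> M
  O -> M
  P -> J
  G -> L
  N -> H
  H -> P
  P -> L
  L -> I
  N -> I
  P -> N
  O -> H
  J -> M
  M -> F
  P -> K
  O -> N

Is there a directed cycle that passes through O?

O lies on a cycle iff there is a path from O back to itself.
Exploring from O, it never reaches itself; equivalently, its strongly connected component is a singleton.

No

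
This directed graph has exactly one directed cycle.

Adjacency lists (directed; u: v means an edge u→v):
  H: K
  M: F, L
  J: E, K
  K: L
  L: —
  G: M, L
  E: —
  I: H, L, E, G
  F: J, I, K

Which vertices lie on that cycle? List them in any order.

DFS with gray/black marking from F:
F gray
  J gray
    E gray
    E black
    K gray
      L gray
      L black
    K black
  J black
  I gray
    H gray
      H→K: K black — skip
    H black
    I→L: L black — skip
    I→E: E black — skip
    G gray
      M gray
        M→F: F is gray → back edge
Back edge closes the cycle F → I → G → M → F; its vertices are {F, G, I, M}.

F, G, I, M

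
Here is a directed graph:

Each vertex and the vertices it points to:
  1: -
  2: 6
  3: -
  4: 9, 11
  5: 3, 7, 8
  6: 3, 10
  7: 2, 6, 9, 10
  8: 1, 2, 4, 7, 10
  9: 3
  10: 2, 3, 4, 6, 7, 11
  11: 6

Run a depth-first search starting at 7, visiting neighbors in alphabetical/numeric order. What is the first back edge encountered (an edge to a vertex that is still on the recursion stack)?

DFS from 7 (visiting neighbors in alphabetical/numeric order); mark gray on enter, black on exit:
7 gray
  2 gray
    6 gray
      3 gray
      3 black
      10 gray
        10→2: 2 is gray → back edge
First back edge: 10 → 2.

10->2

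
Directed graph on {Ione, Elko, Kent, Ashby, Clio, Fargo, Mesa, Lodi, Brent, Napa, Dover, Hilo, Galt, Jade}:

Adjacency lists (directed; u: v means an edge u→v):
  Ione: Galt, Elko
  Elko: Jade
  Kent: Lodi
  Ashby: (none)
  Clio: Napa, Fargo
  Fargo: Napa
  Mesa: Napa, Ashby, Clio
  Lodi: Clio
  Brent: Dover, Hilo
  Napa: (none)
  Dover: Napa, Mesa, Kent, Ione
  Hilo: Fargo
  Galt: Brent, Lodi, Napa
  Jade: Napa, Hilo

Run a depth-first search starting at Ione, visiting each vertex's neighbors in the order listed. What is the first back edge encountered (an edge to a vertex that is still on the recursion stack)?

Dover→Ione

DFS from Ione (visiting each vertex's neighbors in the order listed); mark gray on enter, black on exit:
Ione gray
  Galt gray
    Brent gray
      Dover gray
        Napa gray
        Napa black
        Mesa gray
          Mesa→Napa: Napa black — skip
          Ashby gray
          Ashby black
          Clio gray
            Clio→Napa: Napa black — skip
            Fargo gray
              Fargo→Napa: Napa black — skip
            Fargo black
          Clio black
        Mesa black
        Kent gray
          Lodi gray
            Lodi→Clio: Clio black — skip
          Lodi black
        Kent black
        Dover→Ione: Ione is gray → back edge
First back edge: Dover → Ione.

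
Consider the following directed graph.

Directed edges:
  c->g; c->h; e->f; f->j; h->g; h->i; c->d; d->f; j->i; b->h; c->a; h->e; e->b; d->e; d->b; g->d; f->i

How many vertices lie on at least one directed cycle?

5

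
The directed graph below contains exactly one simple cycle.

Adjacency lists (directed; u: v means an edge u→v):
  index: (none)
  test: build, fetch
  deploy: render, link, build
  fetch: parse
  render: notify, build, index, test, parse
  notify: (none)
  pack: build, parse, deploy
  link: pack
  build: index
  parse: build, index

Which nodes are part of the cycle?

link, pack, deploy

DFS with gray/black marking from link:
link gray
  pack gray
    build gray
      index gray
      index black
    build black
    parse gray
      parse→build: build black — skip
      parse→index: index black — skip
    parse black
    deploy gray
      render gray
        notify gray
        notify black
        render→build: build black — skip
        render→index: index black — skip
        test gray
          test→build: build black — skip
          fetch gray
            fetch→parse: parse black — skip
          fetch black
        test black
        render→parse: parse black — skip
      render black
      deploy→link: link is gray → back edge
Back edge closes the cycle link → pack → deploy → link; its vertices are {link, pack, deploy}.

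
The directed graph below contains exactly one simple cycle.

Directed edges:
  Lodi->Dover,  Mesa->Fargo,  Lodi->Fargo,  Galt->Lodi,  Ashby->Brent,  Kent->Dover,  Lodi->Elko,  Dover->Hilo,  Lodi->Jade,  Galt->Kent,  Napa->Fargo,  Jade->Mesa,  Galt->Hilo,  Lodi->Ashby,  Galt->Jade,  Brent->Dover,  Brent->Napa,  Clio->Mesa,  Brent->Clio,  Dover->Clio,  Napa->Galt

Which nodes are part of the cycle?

DFS with gray/black marking from Galt:
Galt gray
  Kent gray
    Dover gray
      Hilo gray
      Hilo black
      Clio gray
        Mesa gray
          Fargo gray
          Fargo black
        Mesa black
      Clio black
    Dover black
  Kent black
  Lodi gray
    Ashby gray
      Brent gray
        Brent→Clio: Clio black — skip
        Brent→Dover: Dover black — skip
        Napa gray
          Napa→Fargo: Fargo black — skip
          Napa→Galt: Galt is gray → back edge
Back edge closes the cycle Galt → Lodi → Ashby → Brent → Napa → Galt; its vertices are {Galt, Lodi, Napa, Ashby, Brent}.

Galt, Lodi, Napa, Ashby, Brent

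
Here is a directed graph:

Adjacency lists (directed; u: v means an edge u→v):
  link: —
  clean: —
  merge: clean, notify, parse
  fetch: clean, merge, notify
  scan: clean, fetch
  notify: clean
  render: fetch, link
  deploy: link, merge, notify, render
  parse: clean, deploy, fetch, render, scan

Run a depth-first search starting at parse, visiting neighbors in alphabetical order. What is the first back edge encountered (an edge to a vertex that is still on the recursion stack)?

DFS from parse (visiting neighbors in alphabetical order); mark gray on enter, black on exit:
parse gray
  clean gray
  clean black
  deploy gray
    link gray
    link black
    merge gray
      merge→clean: clean black — skip
      notify gray
        notify→clean: clean black — skip
      notify black
      merge→parse: parse is gray → back edge
First back edge: merge → parse.

merge→parse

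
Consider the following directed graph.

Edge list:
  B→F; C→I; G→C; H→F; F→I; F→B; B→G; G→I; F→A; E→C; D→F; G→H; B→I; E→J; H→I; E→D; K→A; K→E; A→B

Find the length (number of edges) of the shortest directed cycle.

For each vertex v, BFS finds the shortest path from v back to v.
The shortest such closed walk is B → F → B, length 2.

2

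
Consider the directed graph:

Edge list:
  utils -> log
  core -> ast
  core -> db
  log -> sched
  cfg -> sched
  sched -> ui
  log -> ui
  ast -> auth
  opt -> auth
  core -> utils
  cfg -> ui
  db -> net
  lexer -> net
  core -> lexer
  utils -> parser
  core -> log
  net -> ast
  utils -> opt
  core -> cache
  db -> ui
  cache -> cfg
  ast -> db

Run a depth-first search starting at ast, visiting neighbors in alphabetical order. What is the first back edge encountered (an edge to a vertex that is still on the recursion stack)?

net->ast

DFS from ast (visiting neighbors in alphabetical order); mark gray on enter, black on exit:
ast gray
  auth gray
  auth black
  db gray
    net gray
      net→ast: ast is gray → back edge
First back edge: net → ast.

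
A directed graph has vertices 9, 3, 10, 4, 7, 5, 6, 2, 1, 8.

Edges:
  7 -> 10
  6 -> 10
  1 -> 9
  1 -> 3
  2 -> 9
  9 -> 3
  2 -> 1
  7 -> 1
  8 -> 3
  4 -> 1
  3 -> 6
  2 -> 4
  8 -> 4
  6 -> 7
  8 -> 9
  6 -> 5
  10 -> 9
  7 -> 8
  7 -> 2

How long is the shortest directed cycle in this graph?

For each vertex v, BFS finds the shortest path from v back to v.
The shortest such closed walk is 6 → 7 → 1 → 3 → 6, length 4.

4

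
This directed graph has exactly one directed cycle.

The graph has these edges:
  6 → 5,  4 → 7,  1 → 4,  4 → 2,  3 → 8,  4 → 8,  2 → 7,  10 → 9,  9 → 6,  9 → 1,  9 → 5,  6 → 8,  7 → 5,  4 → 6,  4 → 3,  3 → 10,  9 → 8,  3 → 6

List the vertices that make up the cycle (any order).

DFS with gray/black marking from 4:
4 gray
  8 gray
  8 black
  3 gray
    3→8: 8 black — skip
    10 gray
      9 gray
        6 gray
          6→8: 8 black — skip
          5 gray
          5 black
        6 black
        9→5: 5 black — skip
        1 gray
          1→4: 4 is gray → back edge
Back edge closes the cycle 4 → 3 → 10 → 9 → 1 → 4; its vertices are {1, 3, 4, 9, 10}.

1, 3, 4, 9, 10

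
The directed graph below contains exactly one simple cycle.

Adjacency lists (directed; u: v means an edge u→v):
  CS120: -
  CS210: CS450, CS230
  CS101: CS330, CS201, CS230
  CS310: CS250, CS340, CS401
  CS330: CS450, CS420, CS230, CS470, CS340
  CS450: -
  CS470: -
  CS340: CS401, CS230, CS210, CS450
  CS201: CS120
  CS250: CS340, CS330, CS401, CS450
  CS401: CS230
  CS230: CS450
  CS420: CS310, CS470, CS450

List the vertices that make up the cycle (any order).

CS250, CS310, CS330, CS420

DFS with gray/black marking from CS330:
CS330 gray
  CS450 gray
  CS450 black
  CS420 gray
    CS310 gray
      CS250 gray
        CS340 gray
          CS401 gray
            CS230 gray
              CS230→CS450: CS450 black — skip
            CS230 black
          CS401 black
          CS340→CS230: CS230 black — skip
          CS210 gray
            CS210→CS450: CS450 black — skip
            CS210→CS230: CS230 black — skip
          CS210 black
          CS340→CS450: CS450 black — skip
        CS340 black
        CS250→CS330: CS330 is gray → back edge
Back edge closes the cycle CS330 → CS420 → CS310 → CS250 → CS330; its vertices are {CS250, CS310, CS330, CS420}.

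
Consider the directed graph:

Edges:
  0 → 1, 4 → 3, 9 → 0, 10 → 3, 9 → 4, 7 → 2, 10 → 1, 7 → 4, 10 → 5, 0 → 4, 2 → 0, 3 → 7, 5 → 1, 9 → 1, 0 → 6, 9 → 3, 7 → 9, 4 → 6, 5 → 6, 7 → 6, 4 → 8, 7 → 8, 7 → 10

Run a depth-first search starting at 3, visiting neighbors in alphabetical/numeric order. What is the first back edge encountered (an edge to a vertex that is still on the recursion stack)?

DFS from 3 (visiting neighbors in alphabetical/numeric order); mark gray on enter, black on exit:
3 gray
  7 gray
    2 gray
      0 gray
        1 gray
        1 black
        4 gray
          4→3: 3 is gray → back edge
First back edge: 4 → 3.

4→3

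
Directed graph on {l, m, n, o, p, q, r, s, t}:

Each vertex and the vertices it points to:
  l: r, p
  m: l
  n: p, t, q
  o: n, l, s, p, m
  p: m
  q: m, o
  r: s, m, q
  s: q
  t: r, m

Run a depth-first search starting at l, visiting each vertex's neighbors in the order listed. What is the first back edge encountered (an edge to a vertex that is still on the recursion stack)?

m->l

DFS from l (visiting each vertex's neighbors in the order listed); mark gray on enter, black on exit:
l gray
  r gray
    s gray
      q gray
        m gray
          m→l: l is gray → back edge
First back edge: m → l.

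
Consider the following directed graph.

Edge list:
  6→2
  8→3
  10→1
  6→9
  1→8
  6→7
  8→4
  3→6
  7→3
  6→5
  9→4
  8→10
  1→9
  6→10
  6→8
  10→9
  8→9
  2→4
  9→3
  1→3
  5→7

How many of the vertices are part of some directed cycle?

A vertex is on a directed cycle iff it belongs to a strongly connected component of size ≥ 2 (or has a self-loop).
The vertices on cycles are {1, 3, 5, 6, 7, 8, 9, 10} — 8 in total.

8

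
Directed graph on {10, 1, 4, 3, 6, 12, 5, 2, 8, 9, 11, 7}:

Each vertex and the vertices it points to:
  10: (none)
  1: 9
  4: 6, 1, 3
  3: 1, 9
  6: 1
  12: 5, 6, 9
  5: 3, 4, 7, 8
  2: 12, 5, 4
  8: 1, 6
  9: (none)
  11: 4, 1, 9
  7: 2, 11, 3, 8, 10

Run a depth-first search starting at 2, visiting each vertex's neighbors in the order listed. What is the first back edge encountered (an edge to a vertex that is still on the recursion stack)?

DFS from 2 (visiting each vertex's neighbors in the order listed); mark gray on enter, black on exit:
2 gray
  12 gray
    5 gray
      3 gray
        1 gray
          9 gray
          9 black
        1 black
        3→9: 9 black — skip
      3 black
      4 gray
        6 gray
          6→1: 1 black — skip
        6 black
        4→1: 1 black — skip
        4→3: 3 black — skip
      4 black
      7 gray
        7→2: 2 is gray → back edge
First back edge: 7 → 2.

7→2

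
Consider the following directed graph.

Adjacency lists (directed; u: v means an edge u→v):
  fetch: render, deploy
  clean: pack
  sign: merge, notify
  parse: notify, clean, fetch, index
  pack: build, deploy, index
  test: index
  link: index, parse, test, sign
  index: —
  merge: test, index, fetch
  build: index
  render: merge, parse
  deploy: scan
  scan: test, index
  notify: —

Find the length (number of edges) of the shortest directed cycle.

3

For each vertex v, BFS finds the shortest path from v back to v.
The shortest such closed walk is parse → fetch → render → parse, length 3.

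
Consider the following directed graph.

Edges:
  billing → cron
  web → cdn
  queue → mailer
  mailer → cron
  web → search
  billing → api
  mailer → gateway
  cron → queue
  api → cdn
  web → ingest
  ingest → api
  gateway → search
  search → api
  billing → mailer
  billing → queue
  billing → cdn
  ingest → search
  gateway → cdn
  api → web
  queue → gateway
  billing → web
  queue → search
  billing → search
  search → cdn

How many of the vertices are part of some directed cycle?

A vertex is on a directed cycle iff it belongs to a strongly connected component of size ≥ 2 (or has a self-loop).
The vertices on cycles are {api, web, cron, queue, ingest, mailer, search} — 7 in total.

7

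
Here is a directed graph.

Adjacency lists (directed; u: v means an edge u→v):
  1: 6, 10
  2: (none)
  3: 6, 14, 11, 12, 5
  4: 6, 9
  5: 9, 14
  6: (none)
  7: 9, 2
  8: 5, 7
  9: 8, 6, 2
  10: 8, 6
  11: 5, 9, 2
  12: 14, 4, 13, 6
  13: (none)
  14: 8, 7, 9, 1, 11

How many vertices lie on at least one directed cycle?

A vertex is on a directed cycle iff it belongs to a strongly connected component of size ≥ 2 (or has a self-loop).
The vertices on cycles are {1, 5, 7, 8, 9, 10, 11, 14} — 8 in total.

8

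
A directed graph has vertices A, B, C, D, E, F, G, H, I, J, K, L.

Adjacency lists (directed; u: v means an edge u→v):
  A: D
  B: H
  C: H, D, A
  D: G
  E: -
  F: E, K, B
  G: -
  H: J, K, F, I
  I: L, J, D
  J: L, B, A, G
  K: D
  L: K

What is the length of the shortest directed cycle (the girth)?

3

For each vertex v, BFS finds the shortest path from v back to v.
The shortest such closed walk is H → J → B → H, length 3.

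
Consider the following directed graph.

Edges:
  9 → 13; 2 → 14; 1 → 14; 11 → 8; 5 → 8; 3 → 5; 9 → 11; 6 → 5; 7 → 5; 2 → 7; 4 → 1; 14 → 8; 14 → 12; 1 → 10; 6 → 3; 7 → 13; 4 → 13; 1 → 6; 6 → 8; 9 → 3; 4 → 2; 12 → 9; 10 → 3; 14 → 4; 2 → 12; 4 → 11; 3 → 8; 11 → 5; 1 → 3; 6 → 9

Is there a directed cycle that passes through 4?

Yes

4 is on a cycle iff 4 can reach itself via ≥1 edge.
4 → 2 → 14 → 4 — yes.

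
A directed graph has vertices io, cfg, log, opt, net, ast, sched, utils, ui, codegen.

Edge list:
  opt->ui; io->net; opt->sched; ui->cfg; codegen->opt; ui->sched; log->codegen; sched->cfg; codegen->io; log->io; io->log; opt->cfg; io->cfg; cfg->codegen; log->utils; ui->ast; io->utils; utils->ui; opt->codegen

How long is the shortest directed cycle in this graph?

For each vertex v, BFS finds the shortest path from v back to v.
The shortest such closed walk is io → log → io, length 2.

2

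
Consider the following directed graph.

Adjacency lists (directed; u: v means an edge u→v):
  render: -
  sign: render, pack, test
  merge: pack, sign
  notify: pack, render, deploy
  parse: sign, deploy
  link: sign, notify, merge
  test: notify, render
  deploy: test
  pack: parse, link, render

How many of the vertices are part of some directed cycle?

8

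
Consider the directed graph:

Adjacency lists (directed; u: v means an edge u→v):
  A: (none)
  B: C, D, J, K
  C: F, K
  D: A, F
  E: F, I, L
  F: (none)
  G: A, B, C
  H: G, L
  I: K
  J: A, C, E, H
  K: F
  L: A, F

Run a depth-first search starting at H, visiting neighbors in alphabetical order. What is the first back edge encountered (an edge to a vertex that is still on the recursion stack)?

DFS from H (visiting neighbors in alphabetical order); mark gray on enter, black on exit:
H gray
  G gray
    A gray
    A black
    B gray
      C gray
        F gray
        F black
        K gray
          K→F: F black — skip
        K black
      C black
      D gray
        D→A: A black — skip
        D→F: F black — skip
      D black
      J gray
        J→A: A black — skip
        J→C: C black — skip
        E gray
          E→F: F black — skip
          I gray
            I→K: K black — skip
          I black
          L gray
            L→A: A black — skip
            L→F: F black — skip
          L black
        E black
        J→H: H is gray → back edge
First back edge: J → H.

J→H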